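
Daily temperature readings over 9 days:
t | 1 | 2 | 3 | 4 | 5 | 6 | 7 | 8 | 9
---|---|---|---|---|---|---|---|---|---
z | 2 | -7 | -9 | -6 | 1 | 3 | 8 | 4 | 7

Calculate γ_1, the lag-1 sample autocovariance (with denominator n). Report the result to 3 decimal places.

Mean z̄ = (2 − 7 − 9 − 6 + 1 + 3 + 8 + 4 + 7)/9 = 0.3333
Σ_{t=1}^{8}(z_t−z̄)(z_{t+1}−z̄) = 185.8889
γ_1 = 185.8889 / 9 = 20.654

20.654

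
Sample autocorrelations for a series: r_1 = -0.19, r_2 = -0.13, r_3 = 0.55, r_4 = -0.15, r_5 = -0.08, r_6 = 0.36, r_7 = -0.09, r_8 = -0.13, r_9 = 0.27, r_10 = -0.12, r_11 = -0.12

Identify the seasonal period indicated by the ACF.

The largest autocorrelation is r_3 = 0.55, with weaker echoes at lags 6 (0.36) and 9 (0.27); the remaining lags stay at or below -0.08.
The dominant spike at lag 3 indicates a seasonal period of 3.

3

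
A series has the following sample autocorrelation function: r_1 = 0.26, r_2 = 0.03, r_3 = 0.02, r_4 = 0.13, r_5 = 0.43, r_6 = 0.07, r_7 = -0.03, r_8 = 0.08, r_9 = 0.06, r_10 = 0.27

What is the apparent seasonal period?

5

The largest autocorrelation is r_5 = 0.43, with a weaker echo at lag 10 (0.27); the remaining lags stay at or below 0.26. The elevated value at lag 1 (0.26), dropping to 0.03 at lag 2, reflects decaying short-term dependence rather than seasonality.
The dominant spike at lag 5 indicates a seasonal period of 5.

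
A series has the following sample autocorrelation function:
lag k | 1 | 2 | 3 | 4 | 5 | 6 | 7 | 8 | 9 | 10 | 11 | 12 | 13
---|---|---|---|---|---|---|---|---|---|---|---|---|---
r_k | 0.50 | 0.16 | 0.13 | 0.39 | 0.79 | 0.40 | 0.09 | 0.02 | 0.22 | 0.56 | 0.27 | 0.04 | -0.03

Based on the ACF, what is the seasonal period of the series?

The largest autocorrelation is r_5 = 0.79, with a weaker echo at lag 10 (0.56); the remaining lags stay at or below 0.50. The elevated value at lag 1 (0.50), dropping to 0.16 at lag 2, reflects decaying short-term dependence rather than seasonality.
The dominant spike at lag 5 indicates a seasonal period of 5.

5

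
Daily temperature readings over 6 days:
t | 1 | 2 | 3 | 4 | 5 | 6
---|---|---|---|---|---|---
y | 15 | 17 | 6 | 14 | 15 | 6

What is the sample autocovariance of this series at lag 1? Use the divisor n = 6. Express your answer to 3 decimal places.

Mean ȳ = (15 + 17 + 6 + 14 + 15 + 6)/6 = 12.1667
Σ_{t=1}^{5}(y_t−ȳ)(y_{t+1}−ȳ) = -39.6944
γ_1 = -39.6944 / 6 = -6.616

-6.616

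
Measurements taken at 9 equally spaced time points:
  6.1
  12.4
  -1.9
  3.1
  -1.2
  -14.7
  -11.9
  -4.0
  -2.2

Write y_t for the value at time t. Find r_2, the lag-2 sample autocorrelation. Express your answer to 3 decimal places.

0.063

Mean ȳ = (6.1 + 12.4 − 1.9 + 3.1 − 1.2 − 14.7 − 11.9 − 4.0 − 2.2)/9 = -1.5889
Numerator Σ_{t=1}^{7}(y_t−ȳ)(y_{t+2}−ȳ) = 35.5064
Denominator Σ(y_t−ȳ)² = 561.4489
r_2 = 35.5064 / 561.4489 = 0.063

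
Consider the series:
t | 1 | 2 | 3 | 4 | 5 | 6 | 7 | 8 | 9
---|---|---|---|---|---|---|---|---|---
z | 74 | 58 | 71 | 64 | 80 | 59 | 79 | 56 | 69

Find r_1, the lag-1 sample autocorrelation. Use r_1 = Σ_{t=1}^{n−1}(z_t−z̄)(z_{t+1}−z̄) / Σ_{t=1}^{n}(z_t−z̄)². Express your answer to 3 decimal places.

-0.772

Mean z̄ = (74 + 58 + 71 + 64 + 80 + 59 + 79 + 56 + 69)/9 = 67.7778
Numerator Σ_{t=1}^{8}(z_t−z̄)(z_{t+1}−z̄) = -503.0494
Denominator Σ(z_t−z̄)² = 651.5556
r_1 = -503.0494 / 651.5556 = -0.772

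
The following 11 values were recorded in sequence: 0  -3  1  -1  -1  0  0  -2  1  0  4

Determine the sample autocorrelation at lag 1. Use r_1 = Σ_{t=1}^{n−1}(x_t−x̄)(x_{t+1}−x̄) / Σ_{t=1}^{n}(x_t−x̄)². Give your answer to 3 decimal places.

-0.166

Mean x̄ = (0 − 3 + 1 − 1 − 1 + 0 + 0 − 2 + 1 + 0 + 4)/11 = -0.0909
Numerator Σ_{t=1}^{10}(x_t−x̄)(x_{t+1}−x̄) = -5.4628
Denominator Σ(x_t−x̄)² = 32.9091
r_1 = -5.4628 / 32.9091 = -0.166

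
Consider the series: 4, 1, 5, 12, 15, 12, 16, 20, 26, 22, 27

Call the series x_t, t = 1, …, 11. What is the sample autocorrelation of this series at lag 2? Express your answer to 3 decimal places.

Mean x̄ = (4 + 1 + 5 + 12 + 15 + 12 + 16 + 20 + 26 + 22 + 27)/11 = 14.5455
Numerator Σ_{t=1}^{9}(x_t−x̄)(x_{t+2}−x̄) = 324.0413
Denominator Σ(x_t−x̄)² = 772.7273
r_2 = 324.0413 / 772.7273 = 0.419

0.419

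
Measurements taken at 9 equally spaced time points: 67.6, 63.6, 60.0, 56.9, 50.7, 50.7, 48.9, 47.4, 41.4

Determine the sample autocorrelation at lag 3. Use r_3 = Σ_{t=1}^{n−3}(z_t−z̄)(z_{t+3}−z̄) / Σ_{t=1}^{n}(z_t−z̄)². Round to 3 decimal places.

Mean z̄ = (67.6 + 63.6 + 60.0 + 56.9 + 50.7 + 50.7 + 48.9 + 47.4 + 41.4)/9 = 54.1333
Σ(z_t−z̄)(z_{t+3}−z̄) = (37.2578) + (-32.5022) + (-20.1422) + (-14.4789) + (23.1178) + (43.7178) = 36.9700
Denominator Σ(z_t−z̄)² = 571.4800
r_3 = 36.9700 / 571.4800 = 0.065

0.065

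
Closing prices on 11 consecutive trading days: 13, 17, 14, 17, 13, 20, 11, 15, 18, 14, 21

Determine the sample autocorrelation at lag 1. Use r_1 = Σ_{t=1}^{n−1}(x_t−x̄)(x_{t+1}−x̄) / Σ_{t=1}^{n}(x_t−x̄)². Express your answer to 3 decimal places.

Mean x̄ = (13 + 17 + 14 + 17 + 13 + 20 + 11 + 15 + 18 + 14 + 21)/11 = 15.7273
Numerator Σ_{t=1}^{10}(x_t−x̄)(x_{t+1}−x̄) = -54.4380
Denominator Σ(x_t−x̄)² = 98.1818
r_1 = -54.4380 / 98.1818 = -0.554

-0.554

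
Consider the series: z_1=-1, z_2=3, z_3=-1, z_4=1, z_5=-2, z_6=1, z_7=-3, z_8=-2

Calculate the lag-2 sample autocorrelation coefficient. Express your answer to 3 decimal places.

Mean z̄ = (-1 + 3 − 1 + 1 − 2 + 1 − 3 − 2)/8 = -0.5000
Deviations from mean: -0.5000, 3.5000, -0.5000, 1.5000, -1.5000, 1.5000, -2.5000, -1.5000
Numerator Σ_{t=1}^{6}(z_t−z̄)(z_{t+2}−z̄) = 10.0000
Denominator Σ(z_t−z̄)² = 28.0000
r_2 = 10.0000 / 28.0000 = 0.357

0.357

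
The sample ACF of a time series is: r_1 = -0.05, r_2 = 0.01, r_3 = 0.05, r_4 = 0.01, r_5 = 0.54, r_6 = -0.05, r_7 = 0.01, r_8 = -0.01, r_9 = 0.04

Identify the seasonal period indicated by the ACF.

The largest autocorrelation is r_5 = 0.54; the remaining lags stay at or below 0.05.
The dominant spike at lag 5 indicates a seasonal period of 5.

5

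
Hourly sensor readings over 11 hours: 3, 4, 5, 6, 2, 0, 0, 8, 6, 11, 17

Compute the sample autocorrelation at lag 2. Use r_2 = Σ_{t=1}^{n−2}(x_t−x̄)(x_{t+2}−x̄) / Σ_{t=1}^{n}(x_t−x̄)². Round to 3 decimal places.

Mean x̄ = (3 + 4 + 5 + 6 + 2 + 0 + 0 + 8 + 6 + 11 + 17)/11 = 5.6364
Numerator Σ_{t=1}^{9}(x_t−x̄)(x_{t+2}−x̄) = 23.2810
Denominator Σ(x_t−x̄)² = 250.5455
r_2 = 23.2810 / 250.5455 = 0.093

0.093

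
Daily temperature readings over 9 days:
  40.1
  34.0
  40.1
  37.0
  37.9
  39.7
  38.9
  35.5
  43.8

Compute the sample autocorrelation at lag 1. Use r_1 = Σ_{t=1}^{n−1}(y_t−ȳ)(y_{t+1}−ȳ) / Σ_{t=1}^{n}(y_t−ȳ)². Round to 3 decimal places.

-0.493

Mean ȳ = (40.1 + 34.0 + 40.1 + 37.0 + 37.9 + 39.7 + 38.9 + 35.5 + 43.8)/9 = 38.5556
Numerator Σ_{t=1}^{8}(y_t−ȳ)(y_{t+1}−ȳ) = -32.8875
Denominator Σ(y_t−ȳ)² = 66.6422
r_1 = -32.8875 / 66.6422 = -0.493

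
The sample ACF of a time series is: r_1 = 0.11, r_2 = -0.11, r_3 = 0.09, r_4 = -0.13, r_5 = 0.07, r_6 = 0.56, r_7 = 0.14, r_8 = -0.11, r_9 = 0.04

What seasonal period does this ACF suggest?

6

The largest autocorrelation is r_6 = 0.56; the remaining lags stay at or below 0.14.
The dominant spike at lag 6 indicates a seasonal period of 6.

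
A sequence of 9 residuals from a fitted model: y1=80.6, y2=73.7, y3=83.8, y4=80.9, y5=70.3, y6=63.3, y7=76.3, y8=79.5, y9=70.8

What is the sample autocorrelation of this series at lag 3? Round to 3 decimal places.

-0.070

Mean ȳ = (80.6 + 73.7 + 83.8 + 80.9 + 70.3 + 63.3 + 76.3 + 79.5 + 70.8)/9 = 75.4667
Σ(y_t−ȳ)(y_{t+3}−ȳ) = (27.8911) + (9.1278) + (-101.3889) + (4.5278) + (-20.8389) + (56.7778) = -23.9033
Denominator Σ(y_t−ȳ)² = 341.9000
r_3 = -23.9033 / 341.9000 = -0.070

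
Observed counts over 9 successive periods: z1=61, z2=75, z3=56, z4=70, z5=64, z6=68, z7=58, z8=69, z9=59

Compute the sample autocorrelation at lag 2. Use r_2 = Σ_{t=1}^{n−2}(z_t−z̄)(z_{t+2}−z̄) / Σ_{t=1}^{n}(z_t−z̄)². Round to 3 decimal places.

0.501

Mean z̄ = (61 + 75 + 56 + 70 + 64 + 68 + 58 + 69 + 59)/9 = 64.4444
Σ(z_t−z̄)(z_{t+2}−z̄) = (29.0864) + (58.6420) + (3.7531) + (19.7531) + (2.8642) + (16.1975) + (35.0864) = 165.3827
Denominator Σ(z_t−z̄)² = 330.2222
r_2 = 165.3827 / 330.2222 = 0.501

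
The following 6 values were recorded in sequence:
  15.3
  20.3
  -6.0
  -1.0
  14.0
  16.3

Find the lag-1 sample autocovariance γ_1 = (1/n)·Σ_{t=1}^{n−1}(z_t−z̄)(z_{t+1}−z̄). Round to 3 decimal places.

Mean z̄ = (15.3 + 20.3 − 6.0 − 1.0 + 14.0 + 16.3)/6 = 9.8167
Σ_{t=1}^{5}(z_t−z̄)(z_{t+1}−z̄) = 44.6281
γ_1 = 44.6281 / 6 = 7.438

7.438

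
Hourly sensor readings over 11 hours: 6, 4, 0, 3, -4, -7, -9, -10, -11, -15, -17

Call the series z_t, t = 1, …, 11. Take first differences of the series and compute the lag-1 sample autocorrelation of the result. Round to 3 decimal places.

-0.532

First differences Δz: -2, -4, 3, -7, -3, -2, -1, -1, -4, -2
Mean of differences = -2.3000
Numerator Σ(Δz_t−Δz̄)(Δz_{t+1}−Δz̄) = -31.9900
Denominator Σ(Δz_t−Δz̄)² = 60.1000
r_1(Δz) = -31.9900 / 60.1000 = -0.532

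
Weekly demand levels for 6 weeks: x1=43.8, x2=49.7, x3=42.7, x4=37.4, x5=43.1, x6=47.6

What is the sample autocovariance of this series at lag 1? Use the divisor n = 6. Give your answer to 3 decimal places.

0.480

Mean x̄ = (43.8 + 49.7 + 42.7 + 37.4 + 43.1 + 47.6)/6 = 44.0500
Deviations: -0.2500, 5.6500, -1.3500, -6.6500, -0.9500, 3.5500
Σ_{t=1}^{5}(x_t−x̄)(x_{t+1}−x̄) = 2.8825
γ_1 = 2.8825 / 6 = 0.480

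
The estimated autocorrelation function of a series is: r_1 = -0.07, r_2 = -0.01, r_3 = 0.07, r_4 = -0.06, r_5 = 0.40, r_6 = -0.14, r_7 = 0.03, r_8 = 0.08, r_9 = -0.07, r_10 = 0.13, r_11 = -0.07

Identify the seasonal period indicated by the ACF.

The largest autocorrelation is r_5 = 0.40; the remaining lags stay at or below 0.13.
The dominant spike at lag 5 indicates a seasonal period of 5.

5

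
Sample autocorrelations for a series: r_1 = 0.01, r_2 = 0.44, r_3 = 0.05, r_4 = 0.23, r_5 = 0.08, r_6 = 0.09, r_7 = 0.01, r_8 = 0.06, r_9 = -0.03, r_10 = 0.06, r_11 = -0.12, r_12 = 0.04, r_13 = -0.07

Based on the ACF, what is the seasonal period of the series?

The largest autocorrelation is r_2 = 0.44, with a weaker echo at lag 4 (0.23); the remaining lags stay at or below 0.09.
The dominant spike at lag 2 indicates a seasonal period of 2.

2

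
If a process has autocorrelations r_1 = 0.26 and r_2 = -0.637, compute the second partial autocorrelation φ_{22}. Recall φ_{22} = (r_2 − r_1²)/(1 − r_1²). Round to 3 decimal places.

φ_{22} = (r_2 − r_1²) / (1 − r_1²)
r_1² = (0.26)² = 0.0676
Numerator = -0.637 − 0.0676 = -0.7046; denominator = 1 − 0.0676 = 0.9324
φ_{22} = -0.7046 / 0.9324 = -0.756

-0.756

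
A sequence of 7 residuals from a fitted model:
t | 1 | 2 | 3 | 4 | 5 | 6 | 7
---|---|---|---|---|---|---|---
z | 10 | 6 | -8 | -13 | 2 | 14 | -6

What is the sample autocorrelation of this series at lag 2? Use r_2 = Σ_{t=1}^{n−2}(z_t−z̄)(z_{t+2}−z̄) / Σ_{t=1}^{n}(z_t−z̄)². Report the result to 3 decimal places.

-0.591

Mean z̄ = (10 + 6 − 8 − 13 + 2 + 14 − 6)/7 = 0.7143
Deviations from mean: 9.2857, 5.2857, -8.7143, -13.7143, 1.2857, 13.2857, -6.7143
Σ(z_t−z̄)(z_{t+2}−z̄) = (-80.9184) + (-72.4898) + (-11.2041) + (-182.2041) + (-8.6327) = -355.4490
Denominator Σ(z_t−z̄)² = 601.4286
r_2 = -355.4490 / 601.4286 = -0.591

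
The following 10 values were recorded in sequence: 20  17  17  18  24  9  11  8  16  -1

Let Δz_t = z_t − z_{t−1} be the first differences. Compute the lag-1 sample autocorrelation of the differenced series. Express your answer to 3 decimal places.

-0.489

First differences Δz: -3, 0, 1, 6, -15, 2, -3, 8, -17
Mean of differences = -2.3333
Numerator Σ(Δz_t−Δz̄)(Δz_{t+1}−Δz̄) = -287.7778
Denominator Σ(Δz_t−Δz̄)² = 588.0000
r_1(Δz) = -287.7778 / 588.0000 = -0.489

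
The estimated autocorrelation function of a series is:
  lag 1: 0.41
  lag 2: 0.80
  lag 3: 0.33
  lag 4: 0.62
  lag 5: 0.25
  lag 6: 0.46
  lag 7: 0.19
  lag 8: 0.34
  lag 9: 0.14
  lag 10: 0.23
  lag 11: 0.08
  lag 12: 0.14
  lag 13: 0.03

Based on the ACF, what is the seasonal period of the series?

2

The largest autocorrelation is r_2 = 0.80, with weaker echoes at lags 4 (0.62) and 6 (0.46); the remaining lags stay at or below 0.41.
The dominant spike at lag 2 indicates a seasonal period of 2.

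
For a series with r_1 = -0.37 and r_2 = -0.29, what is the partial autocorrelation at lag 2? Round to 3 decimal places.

φ_{22} = (r_2 − r_1²) / (1 − r_1²)
r_1² = (-0.37)² = 0.1369
Numerator = -0.29 − 0.1369 = -0.4269; denominator = 1 − 0.1369 = 0.8631
φ_{22} = -0.4269 / 0.8631 = -0.495

-0.495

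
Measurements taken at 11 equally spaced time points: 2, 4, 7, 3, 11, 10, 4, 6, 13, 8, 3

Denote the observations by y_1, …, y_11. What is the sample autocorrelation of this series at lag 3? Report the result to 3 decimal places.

0.249

Mean ȳ = (2 + 4 + 7 + 3 + 11 + 10 + 4 + 6 + 13 + 8 + 3)/11 = 6.4545
Numerator Σ_{t=1}^{8}(y_t−ȳ)(y_{t+3}−ȳ) = 33.5620
Denominator Σ(y_t−ȳ)² = 134.7273
r_3 = 33.5620 / 134.7273 = 0.249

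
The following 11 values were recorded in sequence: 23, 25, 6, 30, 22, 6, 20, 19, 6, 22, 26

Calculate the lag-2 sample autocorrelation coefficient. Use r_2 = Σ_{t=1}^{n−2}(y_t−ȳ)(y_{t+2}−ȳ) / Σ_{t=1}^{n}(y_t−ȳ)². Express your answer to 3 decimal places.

Mean ȳ = (23 + 25 + 6 + 30 + 22 + 6 + 20 + 19 + 6 + 22 + 26)/11 = 18.6364
Numerator Σ_{t=1}^{9}(y_t−ȳ)(y_{t+2}−ȳ) = -277.9917
Denominator Σ(y_t−ȳ)² = 746.5455
r_2 = -277.9917 / 746.5455 = -0.372

-0.372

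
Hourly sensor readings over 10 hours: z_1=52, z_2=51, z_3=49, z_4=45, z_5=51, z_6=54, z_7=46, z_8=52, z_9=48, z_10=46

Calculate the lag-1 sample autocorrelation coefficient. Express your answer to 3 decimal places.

Mean z̄ = (52 + 51 + 49 + 45 + 51 + 54 + 46 + 52 + 48 + 46)/10 = 49.4000
Numerator Σ_{t=1}^{9}(z_t−z̄)(z_{t+1}−z̄) = -17.7600
Denominator Σ(z_t−z̄)² = 84.4000
r_1 = -17.7600 / 84.4000 = -0.210

-0.210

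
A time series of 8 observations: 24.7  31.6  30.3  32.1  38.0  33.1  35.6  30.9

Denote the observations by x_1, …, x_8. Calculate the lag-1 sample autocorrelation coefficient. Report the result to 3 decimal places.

0.096

Mean x̄ = (24.7 + 31.6 + 30.3 + 32.1 + 38.0 + 33.1 + 35.6 + 30.9)/8 = 32.0375
Deviations from mean: -7.3375, -0.4375, -1.7375, 0.0625, 5.9625, 1.0625, 3.5625, -1.1375
Numerator Σ_{t=1}^{7}(x_t−x̄)(x_{t+1}−x̄) = 10.3023
Denominator Σ(x_t−x̄)² = 107.7188
r_1 = 10.3023 / 107.7188 = 0.096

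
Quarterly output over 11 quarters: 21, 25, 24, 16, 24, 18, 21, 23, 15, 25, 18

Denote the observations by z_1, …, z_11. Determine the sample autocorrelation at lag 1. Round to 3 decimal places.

Mean z̄ = (21 + 25 + 24 + 16 + 24 + 18 + 21 + 23 + 15 + 25 + 18)/11 = 20.9091
Numerator Σ_{t=1}^{10}(z_t−z̄)(z_{t+1}−z̄) = -74.8264
Denominator Σ(z_t−z̄)² = 132.9091
r_1 = -74.8264 / 132.9091 = -0.563

-0.563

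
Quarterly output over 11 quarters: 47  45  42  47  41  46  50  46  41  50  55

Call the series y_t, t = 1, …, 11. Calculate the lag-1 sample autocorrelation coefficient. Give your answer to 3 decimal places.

Mean ȳ = (47 + 45 + 42 + 47 + 41 + 46 + 50 + 46 + 41 + 50 + 55)/11 = 46.3636
Numerator Σ_{t=1}^{10}(y_t−ȳ)(y_{t+1}−ȳ) = 12.0496
Denominator Σ(y_t−ȳ)² = 180.5455
r_1 = 12.0496 / 180.5455 = 0.067

0.067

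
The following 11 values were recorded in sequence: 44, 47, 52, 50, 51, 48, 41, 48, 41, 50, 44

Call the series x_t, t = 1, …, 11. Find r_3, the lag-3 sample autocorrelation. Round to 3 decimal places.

Mean x̄ = (44 + 47 + 52 + 50 + 51 + 48 + 41 + 48 + 41 + 50 + 44)/11 = 46.9091
Numerator Σ_{t=1}^{8}(x_t−x̄)(x_{t+3}−x̄) = -44.7521
Denominator Σ(x_t−x̄)² = 150.9091
r_3 = -44.7521 / 150.9091 = -0.297

-0.297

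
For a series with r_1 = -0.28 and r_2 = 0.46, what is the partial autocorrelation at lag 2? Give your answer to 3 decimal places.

φ_{22} = (r_2 − r_1²) / (1 − r_1²)
r_1² = (-0.28)² = 0.0784
Numerator = 0.46 − 0.0784 = 0.3816; denominator = 1 − 0.0784 = 0.9216
φ_{22} = 0.3816 / 0.9216 = 0.414

0.414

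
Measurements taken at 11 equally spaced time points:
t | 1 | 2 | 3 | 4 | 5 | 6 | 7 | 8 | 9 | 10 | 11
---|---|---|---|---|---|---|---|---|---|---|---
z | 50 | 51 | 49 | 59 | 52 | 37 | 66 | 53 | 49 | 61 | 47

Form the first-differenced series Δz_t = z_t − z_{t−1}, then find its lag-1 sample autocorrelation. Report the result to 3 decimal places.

-0.550

First differences Δz: 1, -2, 10, -7, -15, 29, -13, -4, 12, -14
Mean of differences = -0.3000
Numerator Σ(Δz_t−Δz̄)(Δz_{t+1}−Δz̄) = -960.0900
Denominator Σ(Δz_t−Δz̄)² = 1744.1000
r_1(Δz) = -960.0900 / 1744.1000 = -0.550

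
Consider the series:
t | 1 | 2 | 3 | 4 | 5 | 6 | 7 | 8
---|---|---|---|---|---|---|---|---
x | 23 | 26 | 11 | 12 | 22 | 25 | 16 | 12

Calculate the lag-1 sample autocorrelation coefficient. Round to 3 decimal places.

0.095

Mean x̄ = (23 + 26 + 11 + 12 + 22 + 25 + 16 + 12)/8 = 18.3750
Σ(x_t−x̄)(x_{t+1}−x̄) = (35.2656) + (-56.2344) + (47.0156) + (-23.1094) + (24.0156) + (-15.7344) + (15.1406) = 26.3594
Denominator Σ(x_t−x̄)² = 277.8750
r_1 = 26.3594 / 277.8750 = 0.095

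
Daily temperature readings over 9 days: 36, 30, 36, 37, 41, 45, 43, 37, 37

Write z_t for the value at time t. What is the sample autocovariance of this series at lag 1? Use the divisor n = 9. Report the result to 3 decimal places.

9.222

Mean z̄ = (36 + 30 + 36 + 37 + 41 + 45 + 43 + 37 + 37)/9 = 38.0000
Σ_{t=1}^{8}(z_t−z̄)(z_{t+1}−z̄) = 83.0000
γ_1 = 83.0000 / 9 = 9.222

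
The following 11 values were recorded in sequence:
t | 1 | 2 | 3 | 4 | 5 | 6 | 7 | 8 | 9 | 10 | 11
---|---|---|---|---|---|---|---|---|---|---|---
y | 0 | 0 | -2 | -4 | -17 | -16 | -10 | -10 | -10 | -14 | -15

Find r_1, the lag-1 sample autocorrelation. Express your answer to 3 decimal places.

0.579

Mean ȳ = (0 + 0 − 2 − 4 − 17 − 16 − 10 − 10 − 10 − 14 − 15)/11 = -8.9091
Numerator Σ_{t=1}^{10}(y_t−ȳ)(y_{t+1}−ȳ) = 239.1736
Denominator Σ(y_t−ȳ)² = 412.9091
r_1 = 239.1736 / 412.9091 = 0.579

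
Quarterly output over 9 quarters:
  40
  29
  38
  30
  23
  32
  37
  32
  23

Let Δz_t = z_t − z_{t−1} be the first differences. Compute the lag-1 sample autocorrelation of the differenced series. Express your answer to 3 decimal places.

First differences Δz: -11, 9, -8, -7, 9, 5, -5, -9
Mean of differences = -2.1250
Numerator Σ(Δz_t−Δz̄)(Δz_{t+1}−Δz̄) = -111.1406
Denominator Σ(Δz_t−Δz̄)² = 490.8750
r_1(Δz) = -111.1406 / 490.8750 = -0.226

-0.226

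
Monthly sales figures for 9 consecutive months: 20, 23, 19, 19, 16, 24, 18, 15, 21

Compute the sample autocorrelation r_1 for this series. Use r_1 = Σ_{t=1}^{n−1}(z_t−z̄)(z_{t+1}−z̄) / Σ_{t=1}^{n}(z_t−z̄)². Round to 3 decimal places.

-0.294

Mean z̄ = (20 + 23 + 19 + 19 + 16 + 24 + 18 + 15 + 21)/9 = 19.4444
Numerator Σ_{t=1}^{8}(z_t−z̄)(z_{t+1}−z̄) = -20.6420
Denominator Σ(z_t−z̄)² = 70.2222
r_1 = -20.6420 / 70.2222 = -0.294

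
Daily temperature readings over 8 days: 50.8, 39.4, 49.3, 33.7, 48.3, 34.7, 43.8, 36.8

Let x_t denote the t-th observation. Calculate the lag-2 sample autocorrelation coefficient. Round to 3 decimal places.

Mean x̄ = (50.8 + 39.4 + 49.3 + 33.7 + 48.3 + 34.7 + 43.8 + 36.8)/8 = 42.1000
Deviations from mean: 8.7000, -2.7000, 7.2000, -8.4000, 6.2000, -7.4000, 1.7000, -5.3000
Σ(x_t−x̄)(x_{t+2}−x̄) = (62.6400) + (22.6800) + (44.6400) + (62.1600) + (10.5400) + (39.2200) = 241.8800
Denominator Σ(x_t−x̄)² = 329.5600
r_2 = 241.8800 / 329.5600 = 0.734

0.734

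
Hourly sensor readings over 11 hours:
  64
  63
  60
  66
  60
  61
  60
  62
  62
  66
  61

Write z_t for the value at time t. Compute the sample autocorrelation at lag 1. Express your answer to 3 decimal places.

Mean z̄ = (64 + 63 + 60 + 66 + 60 + 61 + 60 + 62 + 62 + 66 + 61)/11 = 62.2727
Numerator Σ_{t=1}^{10}(z_t−z̄)(z_{t+1}−z̄) = -16.6198
Denominator Σ(z_t−z̄)² = 50.1818
r_1 = -16.6198 / 50.1818 = -0.331

-0.331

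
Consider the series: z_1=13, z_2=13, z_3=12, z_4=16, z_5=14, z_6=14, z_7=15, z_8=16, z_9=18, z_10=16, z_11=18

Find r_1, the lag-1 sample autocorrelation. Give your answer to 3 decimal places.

Mean z̄ = (13 + 13 + 12 + 16 + 14 + 14 + 15 + 16 + 18 + 16 + 18)/11 = 15.0000
Numerator Σ_{t=1}^{10}(z_t−z̄)(z_{t+1}−z̄) = 16.0000
Denominator Σ(z_t−z̄)² = 40.0000
r_1 = 16.0000 / 40.0000 = 0.400

0.400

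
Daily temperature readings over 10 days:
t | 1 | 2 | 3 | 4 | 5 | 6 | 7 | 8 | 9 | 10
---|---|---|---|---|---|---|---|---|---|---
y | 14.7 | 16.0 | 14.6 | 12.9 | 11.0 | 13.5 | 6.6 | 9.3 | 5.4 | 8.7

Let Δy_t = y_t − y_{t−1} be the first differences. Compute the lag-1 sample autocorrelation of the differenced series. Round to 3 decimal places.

First differences Δy: 1.3, -1.4, -1.7, -1.9, 2.5, -6.9, 2.7, -3.9, 3.3
Mean of differences = -0.6667
Numerator Σ(Δy_t−Δȳ)(Δy_{t+1}−Δȳ) = -67.7511
Denominator Σ(Δy_t−Δȳ)² = 93.4000
r_1(Δy) = -67.7511 / 93.4000 = -0.725

-0.725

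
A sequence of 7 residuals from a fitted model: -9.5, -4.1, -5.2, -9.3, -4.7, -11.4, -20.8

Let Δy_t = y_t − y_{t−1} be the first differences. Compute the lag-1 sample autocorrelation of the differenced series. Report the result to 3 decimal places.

First differences Δy: 5.4, -1.1, -4.1, 4.6, -6.7, -9.4
Mean of differences = -1.8833
Numerator Σ(Δy_t−Δȳ)(Δy_{t+1}−Δȳ) = -5.4253
Denominator Σ(Δy_t−Δȳ)² = 180.3083
r_1(Δy) = -5.4253 / 180.3083 = -0.030

-0.030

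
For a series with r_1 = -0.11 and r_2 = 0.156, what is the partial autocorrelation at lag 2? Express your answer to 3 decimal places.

0.146

φ_{22} = (r_2 − r_1²) / (1 − r_1²)
r_1² = (-0.11)² = 0.0121
Numerator = 0.156 − 0.0121 = 0.1439; denominator = 1 − 0.0121 = 0.9879
φ_{22} = 0.1439 / 0.9879 = 0.146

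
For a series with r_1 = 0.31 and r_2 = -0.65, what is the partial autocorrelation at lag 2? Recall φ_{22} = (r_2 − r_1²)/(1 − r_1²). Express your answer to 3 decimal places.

-0.825

φ_{22} = (r_2 − r_1²) / (1 − r_1²)
r_1² = (0.31)² = 0.0961
Numerator = -0.65 − 0.0961 = -0.7461; denominator = 1 − 0.0961 = 0.9039
φ_{22} = -0.7461 / 0.9039 = -0.825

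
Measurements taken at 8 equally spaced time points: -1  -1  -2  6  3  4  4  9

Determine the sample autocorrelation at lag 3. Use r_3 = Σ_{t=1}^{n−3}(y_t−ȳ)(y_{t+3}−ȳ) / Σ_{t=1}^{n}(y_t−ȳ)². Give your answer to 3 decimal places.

-0.130

Mean ȳ = (-1 − 1 − 2 + 6 + 3 + 4 + 4 + 9)/8 = 2.7500
Deviations from mean: -3.7500, -3.7500, -4.7500, 3.2500, 0.2500, 1.2500, 1.2500, 6.2500
Numerator Σ_{t=1}^{5}(y_t−ȳ)(y_{t+3}−ȳ) = -13.4375
Denominator Σ(y_t−ȳ)² = 103.5000
r_3 = -13.4375 / 103.5000 = -0.130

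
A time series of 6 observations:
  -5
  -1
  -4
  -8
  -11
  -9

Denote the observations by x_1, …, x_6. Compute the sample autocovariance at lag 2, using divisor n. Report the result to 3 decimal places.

Mean x̄ = (-5 − 1 − 4 − 8 − 11 − 9)/6 = -6.3333
Deviations: 1.3333, 5.3333, 2.3333, -1.6667, -4.6667, -2.6667
Σ_{t=1}^{4}(x_t−x̄)(x_{t+2}−x̄) = -12.2222
γ_2 = -12.2222 / 6 = -2.037

-2.037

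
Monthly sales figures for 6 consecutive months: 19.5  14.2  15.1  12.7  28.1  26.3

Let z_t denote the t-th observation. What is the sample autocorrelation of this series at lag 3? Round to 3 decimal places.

Mean z̄ = (19.5 + 14.2 + 15.1 + 12.7 + 28.1 + 26.3)/6 = 19.3167
Deviations from mean: 0.1833, -5.1167, -4.2167, -6.6167, 8.7833, 6.9833
Σ(z_t−z̄)(z_{t+3}−z̄) = (-1.2131) + (-44.9414) + (-29.4464) = -75.6008
Denominator Σ(z_t−z̄)² = 213.6883
r_3 = -75.6008 / 213.6883 = -0.354

-0.354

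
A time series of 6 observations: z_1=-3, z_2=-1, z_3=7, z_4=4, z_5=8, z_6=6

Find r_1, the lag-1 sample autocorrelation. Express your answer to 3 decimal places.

Mean z̄ = (-3 − 1 + 7 + 4 + 8 + 6)/6 = 3.5000
Deviations from mean: -6.5000, -4.5000, 3.5000, 0.5000, 4.5000, 2.5000
Σ(z_t−z̄)(z_{t+1}−z̄) = (29.2500) + (-15.7500) + (1.7500) + (2.2500) + (11.2500) = 28.7500
Denominator Σ(z_t−z̄)² = 101.5000
r_1 = 28.7500 / 101.5000 = 0.283

0.283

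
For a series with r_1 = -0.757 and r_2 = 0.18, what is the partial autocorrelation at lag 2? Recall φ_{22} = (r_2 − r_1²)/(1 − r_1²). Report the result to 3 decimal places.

φ_{22} = (r_2 − r_1²) / (1 − r_1²)
r_1² = (-0.757)² = 0.573049
Numerator = 0.18 − 0.5730 = -0.3930; denominator = 1 − 0.5730 = 0.4270
φ_{22} = -0.3930 / 0.4270 = -0.921

-0.921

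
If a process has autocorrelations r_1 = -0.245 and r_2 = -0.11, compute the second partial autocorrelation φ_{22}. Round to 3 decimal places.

φ_{22} = (r_2 − r_1²) / (1 − r_1²)
r_1² = (-0.245)² = 0.060025
Numerator = -0.11 − 0.0600 = -0.1700; denominator = 1 − 0.0600 = 0.9400
φ_{22} = -0.1700 / 0.9400 = -0.181

-0.181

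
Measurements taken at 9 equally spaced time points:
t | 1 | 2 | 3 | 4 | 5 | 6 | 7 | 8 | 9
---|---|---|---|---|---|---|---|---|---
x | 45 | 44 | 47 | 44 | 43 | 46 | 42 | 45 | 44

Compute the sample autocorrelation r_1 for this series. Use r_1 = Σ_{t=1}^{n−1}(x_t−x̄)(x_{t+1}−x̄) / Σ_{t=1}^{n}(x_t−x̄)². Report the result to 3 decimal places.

Mean x̄ = (45 + 44 + 47 + 44 + 43 + 46 + 42 + 45 + 44)/9 = 44.4444
Numerator Σ_{t=1}^{8}(x_t−x̄)(x_{t+1}−x̄) = -9.5309
Denominator Σ(x_t−x̄)² = 18.2222
r_1 = -9.5309 / 18.2222 = -0.523

-0.523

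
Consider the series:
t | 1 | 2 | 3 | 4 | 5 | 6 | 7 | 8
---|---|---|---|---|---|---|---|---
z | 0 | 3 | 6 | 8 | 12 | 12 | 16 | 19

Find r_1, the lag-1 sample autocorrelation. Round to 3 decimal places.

Mean z̄ = (0 + 3 + 6 + 8 + 12 + 12 + 16 + 19)/8 = 9.5000
Deviations from mean: -9.5000, -6.5000, -3.5000, -1.5000, 2.5000, 2.5000, 6.5000, 9.5000
Numerator Σ_{t=1}^{7}(z_t−z̄)(z_{t+1}−z̄) = 170.2500
Denominator Σ(z_t−z̄)² = 292.0000
r_1 = 170.2500 / 292.0000 = 0.583

0.583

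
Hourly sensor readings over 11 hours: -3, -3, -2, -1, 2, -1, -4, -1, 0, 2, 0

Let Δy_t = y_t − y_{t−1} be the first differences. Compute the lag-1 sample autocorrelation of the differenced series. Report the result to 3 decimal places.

First differences Δy: 0, 1, 1, 3, -3, -3, 3, 1, 2, -2
Mean of differences = 0.3000
Numerator Σ(Δy_t−Δȳ)(Δy_{t+1}−Δȳ) = -5.5900
Denominator Σ(Δy_t−Δȳ)² = 46.1000
r_1(Δy) = -5.5900 / 46.1000 = -0.121

-0.121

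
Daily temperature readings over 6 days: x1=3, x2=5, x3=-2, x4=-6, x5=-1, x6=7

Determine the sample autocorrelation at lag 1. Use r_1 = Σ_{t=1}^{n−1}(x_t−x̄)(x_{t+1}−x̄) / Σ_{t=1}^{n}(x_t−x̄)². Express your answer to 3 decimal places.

Mean x̄ = (3 + 5 − 2 − 6 − 1 + 7)/6 = 1.0000
Deviations from mean: 2.0000, 4.0000, -3.0000, -7.0000, -2.0000, 6.0000
Numerator Σ_{t=1}^{5}(x_t−x̄)(x_{t+1}−x̄) = 19.0000
Denominator Σ(x_t−x̄)² = 118.0000
r_1 = 19.0000 / 118.0000 = 0.161

0.161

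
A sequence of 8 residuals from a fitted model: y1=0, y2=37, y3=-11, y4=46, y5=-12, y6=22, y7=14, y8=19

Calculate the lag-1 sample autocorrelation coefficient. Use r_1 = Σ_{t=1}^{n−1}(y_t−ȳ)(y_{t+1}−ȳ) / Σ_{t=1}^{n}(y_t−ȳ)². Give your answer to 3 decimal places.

Mean ȳ = (0 + 37 − 11 + 46 − 12 + 22 + 14 + 19)/8 = 14.3750
Deviations from mean: -14.3750, 22.6250, -25.3750, 31.6250, -26.3750, 7.6250, -0.3750, 4.6250
Σ(y_t−ȳ)(y_{t+1}−ȳ) = (-325.2344) + (-574.1094) + (-802.4844) + (-834.1094) + (-201.1094) + (-2.8594) + (-1.7344) = -2741.6406
Denominator Σ(y_t−ȳ)² = 3137.8750
r_1 = -2741.6406 / 3137.8750 = -0.874

-0.874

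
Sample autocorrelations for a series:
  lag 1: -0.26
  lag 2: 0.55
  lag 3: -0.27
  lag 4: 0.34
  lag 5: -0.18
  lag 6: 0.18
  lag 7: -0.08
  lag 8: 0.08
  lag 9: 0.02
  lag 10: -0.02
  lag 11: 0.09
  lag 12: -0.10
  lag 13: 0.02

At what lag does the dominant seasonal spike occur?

The largest autocorrelation is r_2 = 0.55, with weaker echoes at lags 4 (0.34) and 6 (0.18); the remaining lags stay at or below 0.09.
The dominant spike at lag 2 indicates a seasonal period of 2.

2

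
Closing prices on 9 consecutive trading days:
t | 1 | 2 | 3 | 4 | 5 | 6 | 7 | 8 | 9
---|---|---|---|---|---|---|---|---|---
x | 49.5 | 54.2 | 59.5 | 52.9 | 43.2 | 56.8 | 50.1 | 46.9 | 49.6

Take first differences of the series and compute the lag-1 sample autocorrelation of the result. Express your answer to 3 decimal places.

First differences Δx: 4.7, 5.3, -6.6, -9.7, 13.6, -6.7, -3.2, 2.7
Mean of differences = 0.0125
Numerator Σ(Δx_t−Δx̄)(Δx_{t+1}−Δx̄) = -156.1989
Denominator Σ(Δx_t−Δx̄)² = 435.2088
r_1(Δx) = -156.1989 / 435.2088 = -0.359

-0.359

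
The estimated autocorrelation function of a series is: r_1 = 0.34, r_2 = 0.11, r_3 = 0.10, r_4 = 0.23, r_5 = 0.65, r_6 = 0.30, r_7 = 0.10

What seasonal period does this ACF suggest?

5

The largest autocorrelation is r_5 = 0.65; the remaining lags stay at or below 0.34. The elevated value at lag 1 (0.34), dropping to 0.11 at lag 2, reflects decaying short-term dependence rather than seasonality.
The dominant spike at lag 5 indicates a seasonal period of 5.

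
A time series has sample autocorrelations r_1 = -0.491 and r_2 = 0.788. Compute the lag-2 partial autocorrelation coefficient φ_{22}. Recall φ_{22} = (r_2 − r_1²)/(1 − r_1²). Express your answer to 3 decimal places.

φ_{22} = (r_2 − r_1²) / (1 − r_1²)
r_1² = (-0.491)² = 0.241081
Numerator = 0.788 − 0.2411 = 0.5469; denominator = 1 − 0.2411 = 0.7589
φ_{22} = 0.5469 / 0.7589 = 0.721

0.721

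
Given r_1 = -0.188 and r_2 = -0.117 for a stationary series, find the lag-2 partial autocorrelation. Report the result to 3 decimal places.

-0.158

φ_{22} = (r_2 − r_1²) / (1 − r_1²)
r_1² = (-0.188)² = 0.035344
Numerator = -0.117 − 0.0353 = -0.1523; denominator = 1 − 0.0353 = 0.9647
φ_{22} = -0.1523 / 0.9647 = -0.158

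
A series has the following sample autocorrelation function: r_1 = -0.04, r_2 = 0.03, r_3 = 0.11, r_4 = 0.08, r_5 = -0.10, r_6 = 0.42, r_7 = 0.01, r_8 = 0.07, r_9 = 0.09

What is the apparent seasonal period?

The largest autocorrelation is r_6 = 0.42; the remaining lags stay at or below 0.11.
The dominant spike at lag 6 indicates a seasonal period of 6.

6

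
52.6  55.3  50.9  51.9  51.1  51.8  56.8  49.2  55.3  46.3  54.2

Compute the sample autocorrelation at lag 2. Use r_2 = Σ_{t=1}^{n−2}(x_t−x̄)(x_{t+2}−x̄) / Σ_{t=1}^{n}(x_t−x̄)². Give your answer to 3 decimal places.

Mean x̄ = (52.6 + 55.3 + 50.9 + 51.9 + 51.1 + 51.8 + 56.8 + 49.2 + 55.3 + 46.3 + 54.2)/11 = 52.3091
Numerator Σ_{t=1}^{9}(x_t−x̄)(x_{t+2}−x̄) = 34.2017
Denominator Σ(x_t−x̄)² = 91.3691
r_2 = 34.2017 / 91.3691 = 0.374

0.374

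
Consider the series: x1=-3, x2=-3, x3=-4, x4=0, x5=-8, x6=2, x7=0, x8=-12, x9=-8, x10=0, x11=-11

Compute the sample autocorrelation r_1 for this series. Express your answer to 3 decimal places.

Mean x̄ = (-3 − 3 − 4 + 0 − 8 + 2 + 0 − 12 − 8 + 0 − 11)/11 = -4.2727
Numerator Σ_{t=1}^{10}(x_t−x̄)(x_{t+1}−x̄) = -58.2562
Denominator Σ(x_t−x̄)² = 230.1818
r_1 = -58.2562 / 230.1818 = -0.253

-0.253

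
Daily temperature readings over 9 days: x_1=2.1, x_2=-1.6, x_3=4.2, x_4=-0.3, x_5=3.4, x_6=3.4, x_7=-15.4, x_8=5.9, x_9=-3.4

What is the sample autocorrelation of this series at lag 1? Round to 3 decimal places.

Mean x̄ = (2.1 − 1.6 + 4.2 − 0.3 + 3.4 + 3.4 − 15.4 + 5.9 − 3.4)/9 = -0.1889
Numerator Σ_{t=1}^{8}(x_t−x̄)(x_{t+1}−x̄) = -164.1912
Denominator Σ(x_t−x̄)² = 331.0289
r_1 = -164.1912 / 331.0289 = -0.496

-0.496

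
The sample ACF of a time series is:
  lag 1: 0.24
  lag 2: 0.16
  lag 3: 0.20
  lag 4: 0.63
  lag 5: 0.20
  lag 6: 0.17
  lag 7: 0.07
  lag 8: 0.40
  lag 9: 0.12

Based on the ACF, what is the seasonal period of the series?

The largest autocorrelation is r_4 = 0.63, with a weaker echo at lag 8 (0.40); the remaining lags stay at or below 0.24. The elevated value at lag 1 (0.24), dropping to 0.16 at lag 2, reflects decaying short-term dependence rather than seasonality.
The dominant spike at lag 4 indicates a seasonal period of 4.

4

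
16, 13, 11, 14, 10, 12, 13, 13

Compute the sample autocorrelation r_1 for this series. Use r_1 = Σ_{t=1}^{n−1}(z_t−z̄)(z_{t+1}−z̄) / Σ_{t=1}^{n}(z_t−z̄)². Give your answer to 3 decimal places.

-0.141

Mean z̄ = (16 + 13 + 11 + 14 + 10 + 12 + 13 + 13)/8 = 12.7500
Deviations from mean: 3.2500, 0.2500, -1.7500, 1.2500, -2.7500, -0.7500, 0.2500, 0.2500
Numerator Σ_{t=1}^{7}(z_t−z̄)(z_{t+1}−z̄) = -3.3125
Denominator Σ(z_t−z̄)² = 23.5000
r_1 = -3.3125 / 23.5000 = -0.141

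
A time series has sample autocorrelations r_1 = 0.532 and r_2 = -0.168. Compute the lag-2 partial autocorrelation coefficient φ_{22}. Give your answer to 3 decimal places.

-0.629

φ_{22} = (r_2 − r_1²) / (1 − r_1²)
r_1² = (0.532)² = 0.283024
Numerator = -0.168 − 0.2830 = -0.4510; denominator = 1 − 0.2830 = 0.7170
φ_{22} = -0.4510 / 0.7170 = -0.629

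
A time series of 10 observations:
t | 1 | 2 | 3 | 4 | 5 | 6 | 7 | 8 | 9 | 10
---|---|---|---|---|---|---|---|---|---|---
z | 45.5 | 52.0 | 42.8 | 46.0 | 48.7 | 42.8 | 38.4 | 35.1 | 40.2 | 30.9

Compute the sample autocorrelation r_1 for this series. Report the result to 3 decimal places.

0.361

Mean z̄ = (45.5 + 52.0 + 42.8 + 46.0 + 48.7 + 42.8 + 38.4 + 35.1 + 40.2 + 30.9)/10 = 42.2400
Numerator Σ_{t=1}^{9}(z_t−z̄)(z_{t+1}−z̄) = 130.2624
Denominator Σ(z_t−z̄)² = 360.8640
r_1 = 130.2624 / 360.8640 = 0.361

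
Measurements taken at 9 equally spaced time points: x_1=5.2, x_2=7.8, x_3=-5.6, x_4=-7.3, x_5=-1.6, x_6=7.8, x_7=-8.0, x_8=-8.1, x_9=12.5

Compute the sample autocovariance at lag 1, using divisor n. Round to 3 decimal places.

Mean x̄ = (5.2 + 7.8 − 5.6 − 7.3 − 1.6 + 7.8 − 8.0 − 8.1 + 12.5)/9 = 0.3000
Σ_{t=1}^{8}(x_t−x̄)(x_{t+1}−x̄) = -57.4800
γ_1 = -57.4800 / 9 = -6.387

-6.387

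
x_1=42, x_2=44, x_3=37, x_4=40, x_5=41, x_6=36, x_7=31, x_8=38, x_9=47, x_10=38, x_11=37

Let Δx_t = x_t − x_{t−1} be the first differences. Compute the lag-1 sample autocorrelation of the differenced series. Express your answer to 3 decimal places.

First differences Δx: 2, -7, 3, 1, -5, -5, 7, 9, -9, -1
Mean of differences = -0.5000
Numerator Σ(Δx_t−Δx̄)(Δx_{t+1}−Δx̄) = -59.2500
Denominator Σ(Δx_t−Δx̄)² = 322.5000
r_1(Δx) = -59.2500 / 322.5000 = -0.184

-0.184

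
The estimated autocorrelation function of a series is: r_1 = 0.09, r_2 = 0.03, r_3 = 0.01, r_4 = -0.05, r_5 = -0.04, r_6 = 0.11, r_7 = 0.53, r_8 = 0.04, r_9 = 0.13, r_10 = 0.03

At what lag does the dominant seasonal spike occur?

7

The largest autocorrelation is r_7 = 0.53; the remaining lags stay at or below 0.13.
The dominant spike at lag 7 indicates a seasonal period of 7.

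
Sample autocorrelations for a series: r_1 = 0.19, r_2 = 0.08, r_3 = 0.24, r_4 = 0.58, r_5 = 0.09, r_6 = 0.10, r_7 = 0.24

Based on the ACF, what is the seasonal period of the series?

The largest autocorrelation is r_4 = 0.58; the remaining lags stay at or below 0.24.
The dominant spike at lag 4 indicates a seasonal period of 4.

4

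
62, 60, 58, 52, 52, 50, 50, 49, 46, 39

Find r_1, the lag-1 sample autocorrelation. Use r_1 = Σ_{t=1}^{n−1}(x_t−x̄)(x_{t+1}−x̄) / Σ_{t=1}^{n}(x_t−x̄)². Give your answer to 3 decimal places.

Mean x̄ = (62 + 60 + 58 + 52 + 52 + 50 + 50 + 49 + 46 + 39)/10 = 51.8000
Numerator Σ_{t=1}^{9}(x_t−x̄)(x_{t+1}−x̄) = 234.1600
Denominator Σ(x_t−x̄)² = 421.6000
r_1 = 234.1600 / 421.6000 = 0.555

0.555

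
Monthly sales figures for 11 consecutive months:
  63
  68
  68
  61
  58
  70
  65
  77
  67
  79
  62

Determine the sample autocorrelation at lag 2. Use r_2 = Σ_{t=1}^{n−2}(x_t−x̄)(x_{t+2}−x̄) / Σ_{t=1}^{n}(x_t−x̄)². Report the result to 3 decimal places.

0.315

Mean x̄ = (63 + 68 + 68 + 61 + 58 + 70 + 65 + 77 + 67 + 79 + 62)/11 = 67.0909
Numerator Σ_{t=1}^{9}(x_t−x̄)(x_{t+2}−x̄) = 131.2562
Denominator Σ(x_t−x̄)² = 416.9091
r_2 = 131.2562 / 416.9091 = 0.315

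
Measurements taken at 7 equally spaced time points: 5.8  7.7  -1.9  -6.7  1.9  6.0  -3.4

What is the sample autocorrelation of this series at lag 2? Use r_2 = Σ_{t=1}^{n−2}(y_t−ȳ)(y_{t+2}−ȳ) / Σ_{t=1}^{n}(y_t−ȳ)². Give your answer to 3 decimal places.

-0.597

Mean ȳ = (5.8 + 7.7 − 1.9 − 6.7 + 1.9 + 6.0 − 3.4)/7 = 1.3429
Deviations from mean: 4.4571, 6.3571, -3.2429, -8.0429, 0.5571, 4.6571, -4.7429
Σ(y_t−ȳ)(y_{t+2}−ȳ) = (-14.4539) + (-51.1296) + (-1.8067) + (-37.4567) + (-2.6424) = -107.4894
Denominator Σ(y_t−ȳ)² = 179.9771
r_2 = -107.4894 / 179.9771 = -0.597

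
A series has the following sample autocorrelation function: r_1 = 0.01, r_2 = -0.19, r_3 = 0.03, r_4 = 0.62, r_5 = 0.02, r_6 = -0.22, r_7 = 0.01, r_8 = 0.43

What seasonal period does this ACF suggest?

The largest autocorrelation is r_4 = 0.62, with a weaker echo at lag 8 (0.43); the remaining lags stay at or below 0.03.
The dominant spike at lag 4 indicates a seasonal period of 4.

4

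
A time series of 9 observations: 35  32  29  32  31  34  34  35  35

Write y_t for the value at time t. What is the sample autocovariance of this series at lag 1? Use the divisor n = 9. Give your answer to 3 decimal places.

1.444

Mean ȳ = (35 + 32 + 29 + 32 + 31 + 34 + 34 + 35 + 35)/9 = 33.0000
Σ_{t=1}^{8}(y_t−ȳ)(y_{t+1}−ȳ) = 13.0000
γ_1 = 13.0000 / 9 = 1.444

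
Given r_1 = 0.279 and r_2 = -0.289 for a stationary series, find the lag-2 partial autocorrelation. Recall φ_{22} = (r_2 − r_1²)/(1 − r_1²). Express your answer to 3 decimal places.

-0.398

φ_{22} = (r_2 − r_1²) / (1 − r_1²)
r_1² = (0.279)² = 0.077841
Numerator = -0.289 − 0.0778 = -0.3668; denominator = 1 − 0.0778 = 0.9222
φ_{22} = -0.3668 / 0.9222 = -0.398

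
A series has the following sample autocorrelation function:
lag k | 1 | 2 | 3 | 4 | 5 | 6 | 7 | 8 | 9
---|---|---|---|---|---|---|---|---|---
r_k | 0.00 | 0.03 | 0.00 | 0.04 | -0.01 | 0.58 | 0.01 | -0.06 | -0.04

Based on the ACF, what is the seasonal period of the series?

The largest autocorrelation is r_6 = 0.58; the remaining lags stay at or below 0.04.
The dominant spike at lag 6 indicates a seasonal period of 6.

6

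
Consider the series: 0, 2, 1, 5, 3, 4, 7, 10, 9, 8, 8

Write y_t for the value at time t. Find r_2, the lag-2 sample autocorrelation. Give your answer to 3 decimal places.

Mean ȳ = (0 + 2 + 1 + 5 + 3 + 4 + 7 + 10 + 9 + 8 + 8)/11 = 5.1818
Numerator Σ_{t=1}^{9}(y_t−ȳ)(y_{t+2}−ȳ) = 53.2066
Denominator Σ(y_t−ȳ)² = 117.6364
r_2 = 53.2066 / 117.6364 = 0.452

0.452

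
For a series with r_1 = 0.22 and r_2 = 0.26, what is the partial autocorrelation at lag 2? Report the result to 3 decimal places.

φ_{22} = (r_2 − r_1²) / (1 − r_1²)
r_1² = (0.22)² = 0.0484
Numerator = 0.26 − 0.0484 = 0.2116; denominator = 1 − 0.0484 = 0.9516
φ_{22} = 0.2116 / 0.9516 = 0.222

0.222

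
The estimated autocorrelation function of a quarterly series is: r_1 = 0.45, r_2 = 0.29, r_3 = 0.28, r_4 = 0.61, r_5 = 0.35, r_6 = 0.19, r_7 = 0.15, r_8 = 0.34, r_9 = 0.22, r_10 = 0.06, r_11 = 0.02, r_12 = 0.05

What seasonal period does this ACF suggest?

The largest autocorrelation is r_4 = 0.61; the remaining lags stay at or below 0.45. The elevated value at lag 1 (0.45), dropping to 0.29 at lag 2, reflects decaying short-term dependence rather than seasonality.
The dominant spike at lag 4 indicates a seasonal period of 4.

4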